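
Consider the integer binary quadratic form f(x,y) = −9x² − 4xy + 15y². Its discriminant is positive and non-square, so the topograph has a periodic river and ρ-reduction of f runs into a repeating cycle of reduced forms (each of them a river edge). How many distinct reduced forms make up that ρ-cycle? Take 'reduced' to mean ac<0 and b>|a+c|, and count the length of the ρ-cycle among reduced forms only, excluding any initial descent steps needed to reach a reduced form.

D = 556, ⌊√D⌋ = 23
descent: ρ → (15,4,-9)
descent: ρ → (-9,14,10)  [lands on river]
river: ρ → (10,6,-13)
river: ρ → (-13,20,3)
river: ρ → (3,22,-6)
river: ρ → (-6,14,15)
river: ρ → (15,16,-5)
river: ρ → (-5,14,18)
river: ρ → (18,22,-1)
river: ρ → (-1,22,18)
river: ρ → (18,14,-5)
river: ρ → (-5,16,15)
river: ρ → (15,14,-6)
river: ρ → (-6,22,3)
river: ρ → (3,20,-13)
river: ρ → (-13,6,10)
river: ρ → (10,14,-9)
river: ρ → (-9,22,2)
river: ρ → (2,22,-9)
ρ-cycle length = 18 (tail of 2 descent steps not counted)

18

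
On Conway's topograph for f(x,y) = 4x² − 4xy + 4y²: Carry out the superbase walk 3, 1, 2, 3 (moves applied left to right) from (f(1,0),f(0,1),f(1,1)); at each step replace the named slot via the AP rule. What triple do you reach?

start (4,4,4) = (f(1,0),f(0,1),f(1,1))
replace slot 3: 2·(4+4) − 4 = 12 → (4,4,12)
replace slot 1: 2·(4+12) − 4 = 28 → (28,4,12)
replace slot 2: 2·(28+12) − 4 = 76 → (28,76,12)
replace slot 3: 2·(28+76) − 12 = 196 → (28,76,196)

28,76,196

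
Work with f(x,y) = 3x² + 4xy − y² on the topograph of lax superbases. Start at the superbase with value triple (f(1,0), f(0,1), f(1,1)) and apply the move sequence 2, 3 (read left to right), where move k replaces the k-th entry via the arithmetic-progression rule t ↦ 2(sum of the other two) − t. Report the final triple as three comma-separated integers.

start (3,-1,6) = (f(1,0),f(0,1),f(1,1))
replace slot 2: 2·(3+6) − (-1) = 19 → (3,19,6)
replace slot 3: 2·(3+19) − 6 = 38 → (3,19,38)

3,19,38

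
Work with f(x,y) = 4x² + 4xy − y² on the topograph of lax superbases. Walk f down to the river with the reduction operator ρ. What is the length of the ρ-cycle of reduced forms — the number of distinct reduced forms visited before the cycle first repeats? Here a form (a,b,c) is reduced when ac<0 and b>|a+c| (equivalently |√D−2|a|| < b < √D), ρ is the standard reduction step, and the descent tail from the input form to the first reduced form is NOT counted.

D = 32, ⌊√D⌋ = 5
river: ρ → (-1,4,4)
river: ρ → (4,4,-1)
ρ-cycle length = 2 (tail of 0 descent steps not counted)

2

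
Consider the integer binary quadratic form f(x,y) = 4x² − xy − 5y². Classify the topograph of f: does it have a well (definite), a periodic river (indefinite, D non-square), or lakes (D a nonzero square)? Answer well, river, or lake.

D = b²−4ac = (-1)² − 4·4·(-5) = 81
D = 9² is a perfect square ⇒ form factors over ℤ ⇒ lakes

lake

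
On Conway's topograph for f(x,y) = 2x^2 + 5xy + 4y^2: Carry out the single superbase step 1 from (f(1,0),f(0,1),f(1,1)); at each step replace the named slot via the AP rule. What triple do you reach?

start (2,4,11) = (f(1,0),f(0,1),f(1,1))
replace slot 1: 2·(4+11) − 2 = 28 → (28,4,11)

28,4,11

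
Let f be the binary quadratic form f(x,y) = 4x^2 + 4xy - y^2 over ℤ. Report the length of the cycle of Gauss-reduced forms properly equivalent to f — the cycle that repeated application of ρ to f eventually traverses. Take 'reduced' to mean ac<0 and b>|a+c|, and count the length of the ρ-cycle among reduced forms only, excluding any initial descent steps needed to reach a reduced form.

D = 32, ⌊√D⌋ = 5
river: ρ → (-1,4,4)
river: ρ → (4,4,-1)
ρ-cycle length = 2 (tail of 0 descent steps not counted)

2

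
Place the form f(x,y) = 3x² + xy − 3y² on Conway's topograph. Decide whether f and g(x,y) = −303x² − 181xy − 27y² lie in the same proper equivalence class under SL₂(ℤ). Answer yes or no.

D₁ = 37, D₂ = 37
river cycle of f (length 6): (-3, 5, 1), (1, 5, -3), (-3, 1, 3), (3, 5, -1), (-1, 5, 3), (3, 1, -3)
river cycle of g (length 6): (-3, 5, 1), (1, 5, -3), (-3, 1, 3), (3, 5, -1), (-1, 5, 3), (3, 1, -3)
cycles coincide ⇒ equivalent

yes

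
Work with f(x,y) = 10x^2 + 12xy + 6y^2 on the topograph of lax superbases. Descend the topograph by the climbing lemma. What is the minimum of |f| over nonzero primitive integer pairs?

translate: b→-8 (≡12 mod 20), so (10,12,6)→(10,-8,4)
flip: (10,-8,4)→(4,8,10)
translate: b→0 (≡8 mod 8), so (4,8,10)→(4,0,6)
reduced (well bottom): (4,0,6) with a≤c, −a<b≤a
well minimum = a = 4

4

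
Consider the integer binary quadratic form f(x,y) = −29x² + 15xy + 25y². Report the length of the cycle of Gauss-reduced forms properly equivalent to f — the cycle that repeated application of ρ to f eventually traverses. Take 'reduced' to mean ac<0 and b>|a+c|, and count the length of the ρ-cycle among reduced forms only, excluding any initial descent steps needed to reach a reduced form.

D = 3125, ⌊√D⌋ = 55
river: ρ → (25,35,-19)
river: ρ → (-19,41,19)
river: ρ → (19,35,-25)
river: ρ → (-25,15,29)
river: ρ → (29,43,-11)
river: ρ → (-11,45,25)
river: ρ → (25,55,-1)
river: ρ → (-1,55,25)
river: ρ → (25,45,-11)
river: ρ → (-11,43,29)
river: ρ → (29,15,-25)
river: ρ → (-25,35,19)
river: ρ → (19,41,-19)
river: ρ → (-19,35,25)
river: ρ → (25,15,-29)
river: ρ → (-29,43,11)
river: ρ → (11,45,-25)
river: ρ → (-25,55,1)
river: ρ → (1,55,-25)
river: ρ → (-25,45,11)
river: ρ → (11,43,-29)
river: ρ → (-29,15,25)
ρ-cycle length = 22 (tail of 0 descent steps not counted)

22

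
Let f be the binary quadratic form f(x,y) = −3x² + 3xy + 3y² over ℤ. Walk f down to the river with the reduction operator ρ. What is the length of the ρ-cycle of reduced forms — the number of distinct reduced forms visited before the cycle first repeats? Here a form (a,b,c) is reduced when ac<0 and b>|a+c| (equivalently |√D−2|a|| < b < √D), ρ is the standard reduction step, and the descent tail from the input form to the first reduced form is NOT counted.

D = 45, ⌊√D⌋ = 6
river: ρ → (3,3,-3)
river: ρ → (-3,3,3)
ρ-cycle length = 2 (tail of 0 descent steps not counted)

2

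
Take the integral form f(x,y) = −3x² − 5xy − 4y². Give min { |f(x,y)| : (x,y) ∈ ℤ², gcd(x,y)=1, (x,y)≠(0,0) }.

translate: b→-1 (≡5 mod 6), so (3,5,4)→(3,-1,2)
flip: (3,-1,2)→(2,1,3)
reduced (well bottom): (2,1,3) with a≤c, −a<b≤a
well minimum |f| = |-2| = 2 (negative-definite)

2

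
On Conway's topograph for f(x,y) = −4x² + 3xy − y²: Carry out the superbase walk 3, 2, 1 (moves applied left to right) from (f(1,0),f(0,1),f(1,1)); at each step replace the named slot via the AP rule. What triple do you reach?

start (-4,-1,-2) = (f(1,0),f(0,1),f(1,1))
replace slot 3: 2·((-4)+(-1)) − (-2) = -8 → (-4,-1,-8)
replace slot 2: 2·((-4)+(-8)) − (-1) = -23 → (-4,-23,-8)
replace slot 1: 2·((-23)+(-8)) − (-4) = -58 → (-58,-23,-8)

-58,-23,-8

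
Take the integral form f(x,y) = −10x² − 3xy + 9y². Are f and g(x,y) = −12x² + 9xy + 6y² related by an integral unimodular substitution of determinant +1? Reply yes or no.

D₁ = 369, D₂ = 369
river cycle of f (length 16): (9, 3, -10), (-10, 17, 2), (2, 19, -1), (-1, 19, 2), (2, 17, -10), (-10, 3, 9), (9, 15, -4), (-4, 17, 5), (5, 13, -10), (-10, 7, 8), … (6 more)
river cycle of g (length 10): (6, 15, -6), (-6, 9, 12), (12, 15, -3), (-3, 15, 12), (12, 9, -6), (-6, 15, 6), (6, 9, -12), (-12, 15, 3), (3, 15, -12), (-12, 9, 6)
cycles differ ⇒ inequivalent

no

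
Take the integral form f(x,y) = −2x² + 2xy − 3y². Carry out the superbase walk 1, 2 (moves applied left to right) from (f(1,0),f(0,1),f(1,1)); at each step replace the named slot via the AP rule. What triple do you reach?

start (-2,-3,-3) = (f(1,0),f(0,1),f(1,1))
replace slot 1: 2·((-3)+(-3)) − (-2) = -10 → (-10,-3,-3)
replace slot 2: 2·((-10)+(-3)) − (-3) = -23 → (-10,-23,-3)

-10,-23,-3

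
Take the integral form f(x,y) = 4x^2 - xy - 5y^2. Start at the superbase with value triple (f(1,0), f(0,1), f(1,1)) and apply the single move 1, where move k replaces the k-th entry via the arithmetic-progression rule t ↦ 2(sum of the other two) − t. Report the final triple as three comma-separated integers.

start (4,-5,-2) = (f(1,0),f(0,1),f(1,1))
replace slot 1: 2·((-5)+(-2)) − 4 = -18 → (-18,-5,-2)

-18,-5,-2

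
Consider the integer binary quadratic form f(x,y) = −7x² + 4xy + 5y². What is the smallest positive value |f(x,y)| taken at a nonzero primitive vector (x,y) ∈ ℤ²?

river: ρ → (5,6,-6)
river: ρ → (-6,6,5)
river: ρ → (5,4,-7)
river: ρ → (-7,10,2)
river: ρ → (2,10,-7)
river: ρ → (-7,4,5)
closes: descent 0, river 6
min |a| on river = 2

2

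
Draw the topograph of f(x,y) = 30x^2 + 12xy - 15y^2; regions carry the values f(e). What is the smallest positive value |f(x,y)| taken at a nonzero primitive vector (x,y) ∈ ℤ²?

descent: ρ → (-15,18,27)  [lands on river]
river: ρ → (27,36,-6)
river: ρ → (-6,36,27)
river: ρ → (27,18,-15)
river: ρ → (-15,42,3)
river: ρ → (3,42,-15)
closes: descent 1, river 6
min |a| on river = 3

3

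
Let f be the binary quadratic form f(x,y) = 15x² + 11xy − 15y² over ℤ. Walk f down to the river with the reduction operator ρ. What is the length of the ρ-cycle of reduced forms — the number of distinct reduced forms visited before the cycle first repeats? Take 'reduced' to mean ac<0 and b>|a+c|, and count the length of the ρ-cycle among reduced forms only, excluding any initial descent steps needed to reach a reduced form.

D = 1021, ⌊√D⌋ = 31
river: ρ → (-15,19,11)
river: ρ → (11,25,-9)
river: ρ → (-9,29,5)
river: ρ → (5,31,-3)
river: ρ → (-3,29,15)
river: ρ → (15,31,-1)
river: ρ → (-1,31,15)
river: ρ → (15,29,-3)
river: ρ → (-3,31,5)
river: ρ → (5,29,-9)
river: ρ → (-9,25,11)
river: ρ → (11,19,-15)
river: ρ → (-15,11,15)
river: ρ → (15,19,-11)
river: ρ → (-11,25,9)
river: ρ → (9,29,-5)
river: ρ → (-5,31,3)
river: ρ → (3,29,-15)
river: ρ → (-15,31,1)
river: ρ → (1,31,-15)
river: ρ → (-15,29,3)
river: ρ → (3,31,-5)
river: ρ → (-5,29,9)
river: ρ → (9,25,-11)
river: ρ → (-11,19,15)
river: ρ → (15,11,-15)
ρ-cycle length = 26 (tail of 0 descent steps not counted)

26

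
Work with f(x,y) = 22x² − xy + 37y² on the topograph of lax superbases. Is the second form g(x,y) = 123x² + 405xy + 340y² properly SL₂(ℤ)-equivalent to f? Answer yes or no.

D₁ = -3255, D₂ = -3255
f: reduced (well bottom): (22,-1,37) with a≤c, −a<b≤a
g: translate: b→-87 (≡405 mod 246), so (123,405,340)→(123,-87,22)
g: flip: (123,-87,22)→(22,87,123)
g: translate: b→-1 (≡87 mod 44), so (22,87,123)→(22,-1,37)
g: reduced (well bottom): (22,-1,37) with a≤c, −a<b≤a
reduced forms (22, -1, 37) vs (22, -1, 37) ⇒ equivalent

yes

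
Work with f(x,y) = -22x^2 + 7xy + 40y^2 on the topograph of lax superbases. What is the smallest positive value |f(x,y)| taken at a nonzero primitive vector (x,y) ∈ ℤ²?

descent: ρ → (40,-7,-22)
descent: ρ → (-22,51,11)  [lands on river]
river: ρ → (11,59,-2)
river: ρ → (-2,57,40)
river: ρ → (40,23,-19)
river: ρ → (-19,53,10)
river: ρ → (10,47,-34)
river: ρ → (-34,21,23)
river: ρ → (23,25,-32)
river: ρ → (-32,39,16)
river: ρ → (16,57,-5)
river: ρ → (-5,53,38)
river: ρ → (38,23,-20)
river: ρ → (-20,57,4)
river: ρ → (4,55,-34)
river: ρ → (-34,13,25)
river: ρ → (25,37,-22)
closes: descent 2, river 16
min |a| on river = 2

2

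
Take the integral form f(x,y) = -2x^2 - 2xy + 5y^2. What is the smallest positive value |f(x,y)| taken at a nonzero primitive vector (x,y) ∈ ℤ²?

descent: ρ → (5,2,-2)
descent: ρ → (-2,6,1)  [lands on river]
river: ρ → (1,6,-2)
closes: descent 2, river 2
min |a| on river = 1

1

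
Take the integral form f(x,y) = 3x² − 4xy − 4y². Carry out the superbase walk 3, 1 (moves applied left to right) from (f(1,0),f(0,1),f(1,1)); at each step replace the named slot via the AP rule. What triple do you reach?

start (3,-4,-5) = (f(1,0),f(0,1),f(1,1))
replace slot 3: 2·(3+(-4)) − (-5) = 3 → (3,-4,3)
replace slot 1: 2·((-4)+3) − 3 = -5 → (-5,-4,3)

-5,-4,3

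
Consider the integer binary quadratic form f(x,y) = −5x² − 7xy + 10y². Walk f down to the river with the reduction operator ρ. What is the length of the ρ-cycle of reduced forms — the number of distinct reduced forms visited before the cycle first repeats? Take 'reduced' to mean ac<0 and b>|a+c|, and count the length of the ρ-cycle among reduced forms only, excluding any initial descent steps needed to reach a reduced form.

D = 249, ⌊√D⌋ = 15
descent: ρ → (10,7,-5)  [lands on river]
river: ρ → (-5,13,4)
river: ρ → (4,11,-8)
river: ρ → (-8,5,7)
river: ρ → (7,9,-6)
river: ρ → (-6,15,1)
river: ρ → (1,15,-6)
river: ρ → (-6,9,7)
river: ρ → (7,5,-8)
river: ρ → (-8,11,4)
river: ρ → (4,13,-5)
river: ρ → (-5,7,10)
river: ρ → (10,13,-2)
river: ρ → (-2,15,3)
river: ρ → (3,15,-2)
river: ρ → (-2,13,10)
ρ-cycle length = 16 (tail of 1 descent step not counted)

16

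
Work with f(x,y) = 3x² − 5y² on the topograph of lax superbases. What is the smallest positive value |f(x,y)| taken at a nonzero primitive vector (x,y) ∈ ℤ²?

descent: ρ → (-5,0,3)
descent: ρ → (3,6,-2)  [lands on river]
river: ρ → (-2,6,3)
closes: descent 2, river 2
min |a| on river = 2

2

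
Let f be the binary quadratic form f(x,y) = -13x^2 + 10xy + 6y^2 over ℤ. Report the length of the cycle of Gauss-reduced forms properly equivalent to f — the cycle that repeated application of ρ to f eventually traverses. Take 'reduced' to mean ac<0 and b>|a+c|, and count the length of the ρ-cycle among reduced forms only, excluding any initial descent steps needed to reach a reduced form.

D = 412, ⌊√D⌋ = 20
river: ρ → (6,14,-9)
river: ρ → (-9,4,11)
river: ρ → (11,18,-2)
river: ρ → (-2,18,11)
river: ρ → (11,4,-9)
river: ρ → (-9,14,6)
river: ρ → (6,10,-13)
river: ρ → (-13,16,3)
river: ρ → (3,20,-1)
river: ρ → (-1,20,3)
river: ρ → (3,16,-13)
river: ρ → (-13,10,6)
ρ-cycle length = 12 (tail of 0 descent steps not counted)

12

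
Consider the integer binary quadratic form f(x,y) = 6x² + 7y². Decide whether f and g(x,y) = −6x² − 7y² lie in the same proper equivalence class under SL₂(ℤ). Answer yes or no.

D₁ = -168, D₂ = -168
f: reduced (well bottom): (6,0,7) with a≤c, −a<b≤a
g is negative-definite; reduce −g:
−g: reduced (well bottom): (6,0,7) with a≤c, −a<b≤a
flip sign back: reduced form of g is (-6,0,-7)
reduced forms (6, 0, 7) vs (-6, 0, -7) ⇒ inequivalent

no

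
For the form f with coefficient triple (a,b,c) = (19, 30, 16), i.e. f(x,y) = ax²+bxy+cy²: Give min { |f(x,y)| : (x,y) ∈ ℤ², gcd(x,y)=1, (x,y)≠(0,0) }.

translate: b→-8 (≡30 mod 38), so (19,30,16)→(19,-8,5)
flip: (19,-8,5)→(5,8,19)
translate: b→-2 (≡8 mod 10), so (5,8,19)→(5,-2,16)
reduced (well bottom): (5,-2,16) with a≤c, −a<b≤a
well minimum = a = 5

5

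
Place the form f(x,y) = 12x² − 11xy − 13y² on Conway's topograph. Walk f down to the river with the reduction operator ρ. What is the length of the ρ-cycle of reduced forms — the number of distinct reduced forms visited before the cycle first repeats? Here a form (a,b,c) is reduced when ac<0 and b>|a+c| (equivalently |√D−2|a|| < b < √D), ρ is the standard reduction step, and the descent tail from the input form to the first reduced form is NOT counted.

D = 745, ⌊√D⌋ = 27
descent: ρ → (-13,11,12)  [lands on river]
river: ρ → (12,13,-12)
river: ρ → (-12,11,13)
river: ρ → (13,15,-10)
river: ρ → (-10,25,3)
river: ρ → (3,23,-18)
river: ρ → (-18,13,8)
river: ρ → (8,19,-12)
river: ρ → (-12,5,15)
river: ρ → (15,25,-2)
river: ρ → (-2,27,2)
river: ρ → (2,25,-15)
river: ρ → (-15,5,12)
river: ρ → (12,19,-8)
river: ρ → (-8,13,18)
river: ρ → (18,23,-3)
river: ρ → (-3,25,10)
river: ρ → (10,15,-13)
ρ-cycle length = 18 (tail of 1 descent step not counted)

18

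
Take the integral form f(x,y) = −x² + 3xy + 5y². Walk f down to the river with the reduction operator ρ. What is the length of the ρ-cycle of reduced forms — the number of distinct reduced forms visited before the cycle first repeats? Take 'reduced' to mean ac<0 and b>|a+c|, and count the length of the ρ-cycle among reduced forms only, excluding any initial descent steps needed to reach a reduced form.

D = 29, ⌊√D⌋ = 5
descent: ρ → (5,-3,-1)
descent: ρ → (-1,5,1)  [lands on river]
river: ρ → (1,5,-1)
ρ-cycle length = 2 (tail of 2 descent steps not counted)

2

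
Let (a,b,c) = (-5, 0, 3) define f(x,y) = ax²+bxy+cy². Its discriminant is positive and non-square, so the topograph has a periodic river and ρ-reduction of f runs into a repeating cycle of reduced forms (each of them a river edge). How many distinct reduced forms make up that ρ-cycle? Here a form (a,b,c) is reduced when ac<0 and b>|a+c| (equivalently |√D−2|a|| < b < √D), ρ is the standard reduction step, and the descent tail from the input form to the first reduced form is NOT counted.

D = 60, ⌊√D⌋ = 7
descent: ρ → (3,6,-2)  [lands on river]
river: ρ → (-2,6,3)
ρ-cycle length = 2 (tail of 1 descent step not counted)

2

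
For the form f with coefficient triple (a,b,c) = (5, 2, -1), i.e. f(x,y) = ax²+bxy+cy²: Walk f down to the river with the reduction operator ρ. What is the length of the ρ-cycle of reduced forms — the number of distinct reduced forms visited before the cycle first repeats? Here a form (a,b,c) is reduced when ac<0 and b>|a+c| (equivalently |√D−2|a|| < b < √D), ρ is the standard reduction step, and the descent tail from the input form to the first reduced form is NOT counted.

D = 24, ⌊√D⌋ = 4
descent: ρ → (-1,4,2)  [lands on river]
river: ρ → (2,4,-1)
ρ-cycle length = 2 (tail of 1 descent step not counted)

2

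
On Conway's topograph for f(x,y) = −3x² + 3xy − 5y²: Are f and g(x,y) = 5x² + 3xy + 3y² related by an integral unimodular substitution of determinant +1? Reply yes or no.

D₁ = -51, D₂ = -51
f is negative-definite; reduce −f:
−f: translate: b→3 (≡-3 mod 6), so (3,-3,5)→(3,3,5)
−f: reduced (well bottom): (3,3,5) with a≤c, −a<b≤a
flip sign back: reduced form of f is (-3,-3,-5)
g: flip: (5,3,3)→(3,-3,5)
g: translate: b→3 (≡-3 mod 6), so (3,-3,5)→(3,3,5)
g: reduced (well bottom): (3,3,5) with a≤c, −a<b≤a
reduced forms (-3, -3, -5) vs (3, 3, 5) ⇒ inequivalent

no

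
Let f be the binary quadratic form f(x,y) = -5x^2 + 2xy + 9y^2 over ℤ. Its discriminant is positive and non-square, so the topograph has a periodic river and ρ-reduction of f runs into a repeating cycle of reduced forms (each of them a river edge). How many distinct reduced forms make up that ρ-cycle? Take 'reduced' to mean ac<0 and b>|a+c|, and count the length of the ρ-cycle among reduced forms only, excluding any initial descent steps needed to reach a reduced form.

D = 184, ⌊√D⌋ = 13
descent: ρ → (9,-2,-5)
descent: ρ → (-5,12,2)  [lands on river]
river: ρ → (2,12,-5)
river: ρ → (-5,8,6)
river: ρ → (6,4,-7)
river: ρ → (-7,10,3)
river: ρ → (3,8,-10)
river: ρ → (-10,12,1)
river: ρ → (1,12,-10)
river: ρ → (-10,8,3)
river: ρ → (3,10,-7)
river: ρ → (-7,4,6)
river: ρ → (6,8,-5)
ρ-cycle length = 12 (tail of 2 descent steps not counted)

12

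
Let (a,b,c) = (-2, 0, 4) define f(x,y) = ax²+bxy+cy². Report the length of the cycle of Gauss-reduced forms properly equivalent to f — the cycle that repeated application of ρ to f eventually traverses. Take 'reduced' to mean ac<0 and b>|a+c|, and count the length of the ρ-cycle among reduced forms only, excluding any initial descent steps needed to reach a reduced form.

D = 32, ⌊√D⌋ = 5
descent: ρ → (4,0,-2)
descent: ρ → (-2,4,2)  [lands on river]
river: ρ → (2,4,-2)
ρ-cycle length = 2 (tail of 2 descent steps not counted)

2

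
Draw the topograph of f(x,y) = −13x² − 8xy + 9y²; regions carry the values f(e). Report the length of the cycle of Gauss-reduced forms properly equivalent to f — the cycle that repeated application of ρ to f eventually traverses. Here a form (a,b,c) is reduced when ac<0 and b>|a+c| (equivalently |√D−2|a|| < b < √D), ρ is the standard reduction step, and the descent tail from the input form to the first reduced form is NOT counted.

D = 532, ⌊√D⌋ = 23
descent: ρ → (9,8,-13)  [lands on river]
river: ρ → (-13,18,4)
river: ρ → (4,22,-3)
river: ρ → (-3,20,11)
river: ρ → (11,2,-12)
river: ρ → (-12,22,1)
river: ρ → (1,22,-12)
river: ρ → (-12,2,11)
river: ρ → (11,20,-3)
river: ρ → (-3,22,4)
river: ρ → (4,18,-13)
river: ρ → (-13,8,9)
river: ρ → (9,10,-12)
river: ρ → (-12,14,7)
river: ρ → (7,14,-12)
river: ρ → (-12,10,9)
ρ-cycle length = 16 (tail of 1 descent step not counted)

16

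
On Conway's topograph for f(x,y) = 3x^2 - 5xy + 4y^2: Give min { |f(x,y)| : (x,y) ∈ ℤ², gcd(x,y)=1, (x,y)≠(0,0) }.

translate: b→1 (≡-5 mod 6), so (3,-5,4)→(3,1,2)
flip: (3,1,2)→(2,-1,3)
reduced (well bottom): (2,-1,3) with a≤c, −a<b≤a
well minimum = a = 2

2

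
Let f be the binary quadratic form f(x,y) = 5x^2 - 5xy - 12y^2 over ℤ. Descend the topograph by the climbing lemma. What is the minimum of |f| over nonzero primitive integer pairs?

descent: ρ → (-12,5,5)
descent: ρ → (5,15,-2)  [lands on river]
river: ρ → (-2,13,12)
river: ρ → (12,11,-3)
river: ρ → (-3,13,8)
river: ρ → (8,3,-8)
river: ρ → (-8,13,3)
river: ρ → (3,11,-12)
river: ρ → (-12,13,2)
river: ρ → (2,15,-5)
river: ρ → (-5,15,2)
river: ρ → (2,13,-12)
river: ρ → (-12,11,3)
river: ρ → (3,13,-8)
river: ρ → (-8,3,8)
river: ρ → (8,13,-3)
river: ρ → (-3,11,12)
river: ρ → (12,13,-2)
river: ρ → (-2,15,5)
closes: descent 2, river 18
min |a| on river = 2

2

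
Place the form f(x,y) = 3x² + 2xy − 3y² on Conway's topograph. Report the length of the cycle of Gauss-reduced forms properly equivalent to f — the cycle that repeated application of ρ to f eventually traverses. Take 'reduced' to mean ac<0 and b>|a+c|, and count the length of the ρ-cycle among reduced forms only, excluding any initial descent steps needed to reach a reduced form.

D = 40, ⌊√D⌋ = 6
river: ρ → (-3,4,2)
river: ρ → (2,4,-3)
river: ρ → (-3,2,3)
river: ρ → (3,4,-2)
river: ρ → (-2,4,3)
river: ρ → (3,2,-3)
ρ-cycle length = 6 (tail of 0 descent steps not counted)

6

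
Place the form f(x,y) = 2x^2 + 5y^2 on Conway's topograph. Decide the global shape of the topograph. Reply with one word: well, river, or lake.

D = b²−4ac = 0² − 4·2·5 = -40
D < 0 ⇒ definite ⇒ every region one sign ⇒ single well

well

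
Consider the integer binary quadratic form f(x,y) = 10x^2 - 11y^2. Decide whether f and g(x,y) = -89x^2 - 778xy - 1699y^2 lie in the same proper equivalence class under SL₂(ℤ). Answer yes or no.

D₁ = 440, D₂ = 440
river cycle of f (length 2): (10, 20, -1), (-1, 20, 10)
river cycle of g (length 2): (10, 20, -1), (-1, 20, 10)
cycles coincide ⇒ equivalent

yes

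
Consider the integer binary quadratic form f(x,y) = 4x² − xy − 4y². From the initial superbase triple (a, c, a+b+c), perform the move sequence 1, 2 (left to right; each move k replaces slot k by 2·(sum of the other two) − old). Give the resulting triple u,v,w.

start (4,-4,-1) = (f(1,0),f(0,1),f(1,1))
replace slot 1: 2·((-4)+(-1)) − 4 = -14 → (-14,-4,-1)
replace slot 2: 2·((-14)+(-1)) − (-4) = -26 → (-14,-26,-1)

-14,-26,-1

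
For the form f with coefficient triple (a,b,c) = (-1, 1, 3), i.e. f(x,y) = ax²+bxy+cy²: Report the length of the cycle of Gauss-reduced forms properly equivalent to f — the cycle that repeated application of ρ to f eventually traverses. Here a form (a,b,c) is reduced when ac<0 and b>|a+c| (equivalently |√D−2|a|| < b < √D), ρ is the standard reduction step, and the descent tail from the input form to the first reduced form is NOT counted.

D = 13, ⌊√D⌋ = 3
descent: ρ → (3,-1,-1)
descent: ρ → (-1,3,1)  [lands on river]
river: ρ → (1,3,-1)
ρ-cycle length = 2 (tail of 2 descent steps not counted)

2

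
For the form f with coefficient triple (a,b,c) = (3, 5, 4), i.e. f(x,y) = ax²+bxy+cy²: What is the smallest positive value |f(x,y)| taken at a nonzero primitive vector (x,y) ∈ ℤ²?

translate: b→-1 (≡5 mod 6), so (3,5,4)→(3,-1,2)
flip: (3,-1,2)→(2,1,3)
reduced (well bottom): (2,1,3) with a≤c, −a<b≤a
well minimum = a = 2

2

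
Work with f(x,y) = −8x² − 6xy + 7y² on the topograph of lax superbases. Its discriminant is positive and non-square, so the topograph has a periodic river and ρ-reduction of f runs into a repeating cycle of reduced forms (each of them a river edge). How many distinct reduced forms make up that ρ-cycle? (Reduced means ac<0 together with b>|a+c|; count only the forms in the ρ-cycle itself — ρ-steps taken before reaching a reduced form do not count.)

D = 260, ⌊√D⌋ = 16
descent: ρ → (7,6,-8)  [lands on river]
river: ρ → (-8,10,5)
river: ρ → (5,10,-8)
river: ρ → (-8,6,7)
river: ρ → (7,8,-7)
river: ρ → (-7,6,8)
river: ρ → (8,10,-5)
river: ρ → (-5,10,8)
river: ρ → (8,6,-7)
river: ρ → (-7,8,7)
ρ-cycle length = 10 (tail of 1 descent step not counted)

10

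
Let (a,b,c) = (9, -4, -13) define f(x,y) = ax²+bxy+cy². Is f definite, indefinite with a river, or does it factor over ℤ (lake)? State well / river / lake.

D = b²−4ac = (-4)² − 4·9·(-13) = 484
D = 22² is a perfect square ⇒ form factors over ℤ ⇒ lakes

lake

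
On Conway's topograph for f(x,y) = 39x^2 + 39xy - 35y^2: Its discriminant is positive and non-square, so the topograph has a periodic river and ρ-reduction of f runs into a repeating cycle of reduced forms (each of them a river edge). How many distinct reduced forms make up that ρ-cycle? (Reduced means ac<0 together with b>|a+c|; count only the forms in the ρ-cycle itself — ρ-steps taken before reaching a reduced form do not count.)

D = 6981, ⌊√D⌋ = 83
river: ρ → (-35,31,43)
river: ρ → (43,55,-23)
river: ρ → (-23,83,1)
river: ρ → (1,83,-23)
river: ρ → (-23,55,43)
river: ρ → (43,31,-35)
river: ρ → (-35,39,39)
river: ρ → (39,39,-35)
ρ-cycle length = 8 (tail of 0 descent steps not counted)

8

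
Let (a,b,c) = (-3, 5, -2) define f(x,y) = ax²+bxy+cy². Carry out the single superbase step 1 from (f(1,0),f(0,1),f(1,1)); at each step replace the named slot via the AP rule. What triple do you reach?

start (-3,-2,0) = (f(1,0),f(0,1),f(1,1))
replace slot 1: 2·((-2)+0) − (-3) = -1 → (-1,-2,0)

-1,-2,0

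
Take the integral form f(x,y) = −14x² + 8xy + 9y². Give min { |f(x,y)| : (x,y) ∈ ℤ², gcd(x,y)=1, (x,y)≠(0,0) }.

river: ρ → (9,10,-13)
river: ρ → (-13,16,6)
river: ρ → (6,20,-7)
river: ρ → (-7,22,3)
river: ρ → (3,20,-14)
river: ρ → (-14,8,9)
closes: descent 0, river 6
min |a| on river = 3

3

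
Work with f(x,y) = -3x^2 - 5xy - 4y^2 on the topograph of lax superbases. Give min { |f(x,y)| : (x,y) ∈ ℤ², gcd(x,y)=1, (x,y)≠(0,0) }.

translate: b→-1 (≡5 mod 6), so (3,5,4)→(3,-1,2)
flip: (3,-1,2)→(2,1,3)
reduced (well bottom): (2,1,3) with a≤c, −a<b≤a
well minimum |f| = |-2| = 2 (negative-definite)

2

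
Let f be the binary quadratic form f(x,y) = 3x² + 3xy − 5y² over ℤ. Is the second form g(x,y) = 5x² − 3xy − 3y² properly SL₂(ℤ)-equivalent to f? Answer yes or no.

D₁ = 69, D₂ = 69
river cycle of f (length 4): (-5, 7, 1), (1, 7, -5), (-5, 3, 3), (3, 3, -5)
river cycle of g (length 4): (-3, 3, 5), (5, 7, -1), (-1, 7, 5), (5, 3, -3)
cycles differ ⇒ inequivalent

no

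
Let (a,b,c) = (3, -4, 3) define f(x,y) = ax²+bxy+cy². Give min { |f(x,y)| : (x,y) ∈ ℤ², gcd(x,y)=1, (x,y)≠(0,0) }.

translate: b→2 (≡-4 mod 6), so (3,-4,3)→(3,2,2)
flip: (3,2,2)→(2,-2,3)
translate: b→2 (≡-2 mod 4), so (2,-2,3)→(2,2,3)
reduced (well bottom): (2,2,3) with a≤c, −a<b≤a
well minimum = a = 2

2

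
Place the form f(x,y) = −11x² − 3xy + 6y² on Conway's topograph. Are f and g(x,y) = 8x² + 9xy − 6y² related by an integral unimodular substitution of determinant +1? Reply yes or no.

D₁ = 273, D₂ = 273
river cycle of f (length 8): (6, 15, -2), (-2, 13, 13), (13, 13, -2), (-2, 15, 6), (6, 9, -8), (-8, 7, 7), (7, 7, -8), (-8, 9, 6)
river cycle of g (length 8): (-6, 15, 2), (2, 13, -13), (-13, 13, 2), (2, 15, -6), (-6, 9, 8), (8, 7, -7), (-7, 7, 8), (8, 9, -6)
cycles differ ⇒ inequivalent

no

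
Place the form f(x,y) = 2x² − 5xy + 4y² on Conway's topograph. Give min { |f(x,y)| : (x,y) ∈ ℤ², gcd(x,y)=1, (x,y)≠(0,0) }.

translate: b→-1 (≡-5 mod 4), so (2,-5,4)→(2,-1,1)
flip: (2,-1,1)→(1,1,2)
reduced (well bottom): (1,1,2) with a≤c, −a<b≤a
well minimum = a = 1

1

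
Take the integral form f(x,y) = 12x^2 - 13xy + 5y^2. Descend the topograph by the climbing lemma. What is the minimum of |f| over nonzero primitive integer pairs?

translate: b→11 (≡-13 mod 24), so (12,-13,5)→(12,11,4)
flip: (12,11,4)→(4,-11,12)
translate: b→-3 (≡-11 mod 8), so (4,-11,12)→(4,-3,5)
reduced (well bottom): (4,-3,5) with a≤c, −a<b≤a
well minimum = a = 4

4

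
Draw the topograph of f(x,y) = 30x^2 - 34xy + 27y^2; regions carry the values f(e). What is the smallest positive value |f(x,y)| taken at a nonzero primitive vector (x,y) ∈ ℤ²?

translate: b→26 (≡-34 mod 60), so (30,-34,27)→(30,26,23)
flip: (30,26,23)→(23,-26,30)
translate: b→20 (≡-26 mod 46), so (23,-26,30)→(23,20,27)
reduced (well bottom): (23,20,27) with a≤c, −a<b≤a
well minimum = a = 23

23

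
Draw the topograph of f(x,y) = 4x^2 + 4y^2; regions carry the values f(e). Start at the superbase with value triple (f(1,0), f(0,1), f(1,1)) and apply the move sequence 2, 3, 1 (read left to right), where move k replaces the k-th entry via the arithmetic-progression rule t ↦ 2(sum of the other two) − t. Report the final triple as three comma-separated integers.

start (4,4,8) = (f(1,0),f(0,1),f(1,1))
replace slot 2: 2·(4+8) − 4 = 20 → (4,20,8)
replace slot 3: 2·(4+20) − 8 = 40 → (4,20,40)
replace slot 1: 2·(20+40) − 4 = 116 → (116,20,40)

116,20,40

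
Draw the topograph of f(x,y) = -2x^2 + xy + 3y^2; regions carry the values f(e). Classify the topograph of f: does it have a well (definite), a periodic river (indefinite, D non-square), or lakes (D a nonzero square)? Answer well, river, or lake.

D = b²−4ac = 1² − 4·(-2)·3 = 25
D = 5² is a perfect square ⇒ form factors over ℤ ⇒ lakes

lake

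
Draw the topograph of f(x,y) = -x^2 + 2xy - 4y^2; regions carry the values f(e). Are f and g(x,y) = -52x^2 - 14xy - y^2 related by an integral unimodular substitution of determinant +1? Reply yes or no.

D₁ = -12, D₂ = -12
f is negative-definite; reduce −f:
−f: translate: b→0 (≡-2 mod 2), so (1,-2,4)→(1,0,3)
−f: reduced (well bottom): (1,0,3) with a≤c, −a<b≤a
flip sign back: reduced form of f is (-1,0,-3)
g is negative-definite; reduce −g:
−g: flip: (52,14,1)→(1,-14,52)
−g: translate: b→0 (≡-14 mod 2), so (1,-14,52)→(1,0,3)
−g: reduced (well bottom): (1,0,3) with a≤c, −a<b≤a
flip sign back: reduced form of g is (-1,0,-3)
reduced forms (-1, 0, -3) vs (-1, 0, -3) ⇒ equivalent

yes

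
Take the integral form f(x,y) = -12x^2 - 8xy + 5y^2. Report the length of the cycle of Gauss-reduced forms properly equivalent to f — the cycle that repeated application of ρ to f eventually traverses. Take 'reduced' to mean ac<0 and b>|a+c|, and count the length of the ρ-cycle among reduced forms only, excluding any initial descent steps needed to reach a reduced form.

D = 304, ⌊√D⌋ = 17
descent: ρ → (5,8,-12)  [lands on river]
river: ρ → (-12,16,1)
river: ρ → (1,16,-12)
river: ρ → (-12,8,5)
river: ρ → (5,12,-8)
river: ρ → (-8,4,9)
river: ρ → (9,14,-3)
river: ρ → (-3,16,4)
river: ρ → (4,16,-3)
river: ρ → (-3,14,9)
river: ρ → (9,4,-8)
river: ρ → (-8,12,5)
ρ-cycle length = 12 (tail of 1 descent step not counted)

12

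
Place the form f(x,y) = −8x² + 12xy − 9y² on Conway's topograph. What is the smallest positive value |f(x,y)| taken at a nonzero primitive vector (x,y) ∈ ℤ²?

translate: b→4 (≡-12 mod 16), so (8,-12,9)→(8,4,5)
flip: (8,4,5)→(5,-4,8)
reduced (well bottom): (5,-4,8) with a≤c, −a<b≤a
well minimum |f| = |-5| = 5 (negative-definite)

5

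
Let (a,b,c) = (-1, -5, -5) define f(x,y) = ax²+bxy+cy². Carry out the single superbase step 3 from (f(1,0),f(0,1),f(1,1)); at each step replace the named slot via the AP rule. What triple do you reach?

start (-1,-5,-11) = (f(1,0),f(0,1),f(1,1))
replace slot 3: 2·((-1)+(-5)) − (-11) = -1 → (-1,-5,-1)

-1,-5,-1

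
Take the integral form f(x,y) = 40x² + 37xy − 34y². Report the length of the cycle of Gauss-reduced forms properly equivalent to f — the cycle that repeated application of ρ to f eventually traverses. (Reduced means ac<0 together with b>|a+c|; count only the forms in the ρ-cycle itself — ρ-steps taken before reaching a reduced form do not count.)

D = 6809, ⌊√D⌋ = 82
river: ρ → (-34,31,43)
river: ρ → (43,55,-22)
river: ρ → (-22,77,10)
river: ρ → (10,63,-71)
river: ρ → (-71,79,2)
river: ρ → (2,81,-31)
river: ρ → (-31,43,40)
river: ρ → (40,37,-34)
ρ-cycle length = 8 (tail of 0 descent steps not counted)

8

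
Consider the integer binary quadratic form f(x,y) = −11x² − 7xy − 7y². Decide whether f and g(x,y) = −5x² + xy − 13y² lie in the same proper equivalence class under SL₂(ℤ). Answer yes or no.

D₁ = -259, D₂ = -259
f is negative-definite; reduce −f:
−f: flip: (11,7,7)→(7,-7,11)
−f: translate: b→7 (≡-7 mod 14), so (7,-7,11)→(7,7,11)
−f: reduced (well bottom): (7,7,11) with a≤c, −a<b≤a
flip sign back: reduced form of f is (-7,-7,-11)
g is negative-definite; reduce −g:
−g: reduced (well bottom): (5,-1,13) with a≤c, −a<b≤a
flip sign back: reduced form of g is (-5,1,-13)
reduced forms (-7, -7, -11) vs (-5, 1, -13) ⇒ inequivalent

no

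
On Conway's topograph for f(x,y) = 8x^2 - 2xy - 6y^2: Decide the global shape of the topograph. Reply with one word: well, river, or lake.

D = b²−4ac = (-2)² − 4·8·(-6) = 196
D = 14² is a perfect square ⇒ form factors over ℤ ⇒ lakes

lake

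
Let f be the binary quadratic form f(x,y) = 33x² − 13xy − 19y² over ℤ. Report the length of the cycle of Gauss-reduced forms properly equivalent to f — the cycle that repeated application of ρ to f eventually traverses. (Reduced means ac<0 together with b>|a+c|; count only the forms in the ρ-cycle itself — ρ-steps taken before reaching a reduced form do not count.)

D = 2677, ⌊√D⌋ = 51
descent: ρ → (-19,51,1)  [lands on river]
river: ρ → (1,51,-19)
river: ρ → (-19,25,27)
river: ρ → (27,29,-17)
river: ρ → (-17,39,17)
river: ρ → (17,29,-27)
river: ρ → (-27,25,19)
river: ρ → (19,51,-1)
river: ρ → (-1,51,19)
river: ρ → (19,25,-27)
river: ρ → (-27,29,17)
river: ρ → (17,39,-17)
river: ρ → (-17,29,27)
river: ρ → (27,25,-19)
ρ-cycle length = 14 (tail of 1 descent step not counted)

14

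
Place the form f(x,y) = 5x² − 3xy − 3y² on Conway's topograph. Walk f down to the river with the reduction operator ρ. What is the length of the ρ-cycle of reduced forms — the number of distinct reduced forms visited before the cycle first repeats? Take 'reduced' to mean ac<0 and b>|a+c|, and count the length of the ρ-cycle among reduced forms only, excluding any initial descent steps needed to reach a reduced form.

D = 69, ⌊√D⌋ = 8
descent: ρ → (-3,3,5)  [lands on river]
river: ρ → (5,7,-1)
river: ρ → (-1,7,5)
river: ρ → (5,3,-3)
ρ-cycle length = 4 (tail of 1 descent step not counted)

4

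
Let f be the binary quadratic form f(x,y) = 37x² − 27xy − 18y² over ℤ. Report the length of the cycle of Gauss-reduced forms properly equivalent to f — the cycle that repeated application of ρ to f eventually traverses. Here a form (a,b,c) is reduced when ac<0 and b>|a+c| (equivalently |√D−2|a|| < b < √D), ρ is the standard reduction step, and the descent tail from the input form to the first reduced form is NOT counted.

D = 3393, ⌊√D⌋ = 58
descent: ρ → (-18,27,37)  [lands on river]
river: ρ → (37,47,-8)
river: ρ → (-8,49,31)
river: ρ → (31,13,-26)
river: ρ → (-26,39,18)
river: ρ → (18,33,-32)
river: ρ → (-32,31,19)
river: ρ → (19,45,-18)
ρ-cycle length = 8 (tail of 1 descent step not counted)

8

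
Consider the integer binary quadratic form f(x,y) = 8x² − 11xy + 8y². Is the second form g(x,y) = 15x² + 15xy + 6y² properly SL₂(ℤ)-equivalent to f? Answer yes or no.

D₁ = -135, D₂ = -135
f: translate: b→5 (≡-11 mod 16), so (8,-11,8)→(8,5,5)
f: flip: (8,5,5)→(5,-5,8)
f: translate: b→5 (≡-5 mod 10), so (5,-5,8)→(5,5,8)
f: reduced (well bottom): (5,5,8) with a≤c, −a<b≤a
g: flip: (15,15,6)→(6,-15,15)
g: translate: b→-3 (≡-15 mod 12), so (6,-15,15)→(6,-3,6)
g: flip: (6,-3,6)→(6,3,6)
g: reduced (well bottom): (6,3,6) with a≤c, −a<b≤a
reduced forms (5, 5, 8) vs (6, 3, 6) ⇒ inequivalent

no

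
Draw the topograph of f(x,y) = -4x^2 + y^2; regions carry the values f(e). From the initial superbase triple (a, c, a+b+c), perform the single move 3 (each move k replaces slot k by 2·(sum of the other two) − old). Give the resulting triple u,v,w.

start (-4,1,-3) = (f(1,0),f(0,1),f(1,1))
replace slot 3: 2·((-4)+1) − (-3) = -3 → (-4,1,-3)

-4,1,-3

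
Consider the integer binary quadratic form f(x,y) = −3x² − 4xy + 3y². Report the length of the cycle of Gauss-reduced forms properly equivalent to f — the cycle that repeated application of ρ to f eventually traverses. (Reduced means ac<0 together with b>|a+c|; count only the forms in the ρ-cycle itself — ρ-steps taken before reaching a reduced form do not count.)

D = 52, ⌊√D⌋ = 7
descent: ρ → (3,4,-3)  [lands on river]
river: ρ → (-3,2,4)
river: ρ → (4,6,-1)
river: ρ → (-1,6,4)
river: ρ → (4,2,-3)
river: ρ → (-3,4,3)
river: ρ → (3,2,-4)
river: ρ → (-4,6,1)
river: ρ → (1,6,-4)
river: ρ → (-4,2,3)
ρ-cycle length = 10 (tail of 1 descent step not counted)

10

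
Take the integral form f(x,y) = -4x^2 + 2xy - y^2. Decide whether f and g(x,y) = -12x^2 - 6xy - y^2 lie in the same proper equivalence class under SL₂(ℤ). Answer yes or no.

D₁ = -12, D₂ = -12
f is negative-definite; reduce −f:
−f: flip: (4,-2,1)→(1,2,4)
−f: translate: b→0 (≡2 mod 2), so (1,2,4)→(1,0,3)
−f: reduced (well bottom): (1,0,3) with a≤c, −a<b≤a
flip sign back: reduced form of f is (-1,0,-3)
g is negative-definite; reduce −g:
−g: flip: (12,6,1)→(1,-6,12)
−g: translate: b→0 (≡-6 mod 2), so (1,-6,12)→(1,0,3)
−g: reduced (well bottom): (1,0,3) with a≤c, −a<b≤a
flip sign back: reduced form of g is (-1,0,-3)
reduced forms (-1, 0, -3) vs (-1, 0, -3) ⇒ equivalent

yes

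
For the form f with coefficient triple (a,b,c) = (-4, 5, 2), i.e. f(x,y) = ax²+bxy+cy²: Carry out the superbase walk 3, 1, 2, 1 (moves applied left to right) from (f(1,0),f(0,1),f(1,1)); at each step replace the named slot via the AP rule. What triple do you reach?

start (-4,2,3) = (f(1,0),f(0,1),f(1,1))
replace slot 3: 2·((-4)+2) − 3 = -7 → (-4,2,-7)
replace slot 1: 2·(2+(-7)) − (-4) = -6 → (-6,2,-7)
replace slot 2: 2·((-6)+(-7)) − 2 = -28 → (-6,-28,-7)
replace slot 1: 2·((-28)+(-7)) − (-6) = -64 → (-64,-28,-7)

-64,-28,-7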